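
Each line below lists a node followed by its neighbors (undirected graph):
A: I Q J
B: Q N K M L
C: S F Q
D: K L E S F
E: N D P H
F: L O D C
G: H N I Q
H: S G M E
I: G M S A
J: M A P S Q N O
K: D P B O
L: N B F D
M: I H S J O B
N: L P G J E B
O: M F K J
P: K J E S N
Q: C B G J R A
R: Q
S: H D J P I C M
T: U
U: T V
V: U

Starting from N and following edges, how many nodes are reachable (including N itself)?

BFS from N visits: N, L, P, G, J, E, B, F, D, K, S, H, I, Q, M, A, O, C, R
Reachable nodes: 19 of 22 total.

19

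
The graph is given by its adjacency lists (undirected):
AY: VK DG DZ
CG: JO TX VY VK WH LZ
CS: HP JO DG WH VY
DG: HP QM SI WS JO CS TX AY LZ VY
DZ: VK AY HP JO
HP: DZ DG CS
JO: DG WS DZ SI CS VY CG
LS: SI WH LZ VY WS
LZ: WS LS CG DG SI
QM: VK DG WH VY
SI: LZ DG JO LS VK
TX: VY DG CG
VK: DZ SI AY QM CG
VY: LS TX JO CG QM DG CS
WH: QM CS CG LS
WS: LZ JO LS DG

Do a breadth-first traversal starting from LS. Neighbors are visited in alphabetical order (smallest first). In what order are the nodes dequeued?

Visit LS; enqueue LZ, SI, VY, WH, WS → queue [LZ, SI, VY, WH, WS]
Visit LZ; enqueue CG, DG → queue [SI, VY, WH, WS, CG, DG]
Visit SI; enqueue JO, VK → queue [VY, WH, WS, CG, DG, JO, VK]
Visit VY; enqueue CS, QM, TX → queue [WH, WS, CG, DG, JO, VK, CS, QM, TX]
Visit WH → queue [WS, CG, DG, JO, VK, CS, QM, TX]
Visit WS → queue [CG, DG, JO, VK, CS, QM, TX]
Visit CG → queue [DG, JO, VK, CS, QM, TX]
Visit DG; enqueue AY, HP → queue [JO, VK, CS, QM, TX, AY, HP]
Visit JO; enqueue DZ → queue [VK, CS, QM, TX, AY, HP, DZ]
Visit VK → queue [CS, QM, TX, AY, HP, DZ]
Visit CS → queue [QM, TX, AY, HP, DZ]
Visit QM → queue [TX, AY, HP, DZ]
Visit TX → queue [AY, HP, DZ]
Visit AY → queue [HP, DZ]
Visit HP → queue [DZ]
Visit DZ → queue []

LS -> LZ -> SI -> VY -> WH -> WS -> CG -> DG -> JO -> VK -> CS -> QM -> TX -> AY -> HP -> DZ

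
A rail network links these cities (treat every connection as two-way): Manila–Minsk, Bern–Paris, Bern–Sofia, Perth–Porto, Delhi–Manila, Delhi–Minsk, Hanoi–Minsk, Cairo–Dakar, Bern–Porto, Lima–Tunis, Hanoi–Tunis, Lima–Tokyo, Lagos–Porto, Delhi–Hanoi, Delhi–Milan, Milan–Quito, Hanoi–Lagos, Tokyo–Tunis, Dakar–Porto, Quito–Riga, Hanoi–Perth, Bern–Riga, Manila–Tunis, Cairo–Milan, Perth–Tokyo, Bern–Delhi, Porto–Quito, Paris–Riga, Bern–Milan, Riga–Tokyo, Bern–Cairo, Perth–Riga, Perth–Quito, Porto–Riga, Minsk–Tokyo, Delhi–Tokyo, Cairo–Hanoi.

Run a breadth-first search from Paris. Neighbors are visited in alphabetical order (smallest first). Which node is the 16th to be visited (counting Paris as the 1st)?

Visit Paris; enqueue Bern, Riga → queue [Bern, Riga]
Visit Bern; enqueue Cairo, Delhi, Milan, Porto, Sofia → queue [Riga, Cairo, Delhi, Milan, Porto, Sofia]
Visit Riga; enqueue Perth, Quito, Tokyo → queue [Cairo, Delhi, Milan, Porto, Sofia, Perth, Quito, Tokyo]
Visit Cairo; enqueue Dakar, Hanoi → queue [Delhi, Milan, Porto, Sofia, Perth, Quito, Tokyo, Dakar, Hanoi]
Visit Delhi; enqueue Manila, Minsk → queue [Milan, Porto, Sofia, Perth, Quito, Tokyo, Dakar, Hanoi, Manila, Minsk]
Visit Milan → queue [Porto, Sofia, Perth, Quito, Tokyo, Dakar, Hanoi, Manila, Minsk]
Visit Porto; enqueue Lagos → queue [Sofia, Perth, Quito, Tokyo, Dakar, Hanoi, Manila, Minsk, Lagos]
Visit Sofia → queue [Perth, Quito, Tokyo, Dakar, Hanoi, Manila, Minsk, Lagos]
Visit Perth → queue [Quito, Tokyo, Dakar, Hanoi, Manila, Minsk, Lagos]
Visit Quito → queue [Tokyo, Dakar, Hanoi, Manila, Minsk, Lagos]
Visit Tokyo; enqueue Lima, Tunis → queue [Dakar, Hanoi, Manila, Minsk, Lagos, Lima, Tunis]
Visit Dakar → queue [Hanoi, Manila, Minsk, Lagos, Lima, Tunis]
Visit Hanoi → queue [Manila, Minsk, Lagos, Lima, Tunis]
Visit Manila → queue [Minsk, Lagos, Lima, Tunis]
Visit Minsk → queue [Lagos, Lima, Tunis]
Visit Lagos → queue [Lima, Tunis]
Visit Lima → queue [Tunis]
Visit Tunis → queue []

Visit order: Paris, Bern, Riga, Cairo, Delhi, Milan, Porto, Sofia, Perth, Quito, Tokyo, Dakar, Hanoi, Manila, Minsk, Lagos, Lima, Tunis

Lagos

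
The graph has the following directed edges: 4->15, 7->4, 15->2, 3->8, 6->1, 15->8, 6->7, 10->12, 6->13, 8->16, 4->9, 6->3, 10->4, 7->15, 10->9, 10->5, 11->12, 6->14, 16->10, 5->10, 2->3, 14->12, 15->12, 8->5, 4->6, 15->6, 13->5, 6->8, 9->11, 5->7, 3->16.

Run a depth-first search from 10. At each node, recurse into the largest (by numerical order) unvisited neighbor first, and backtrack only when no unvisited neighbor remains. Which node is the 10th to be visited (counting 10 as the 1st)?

Visit 10
10 → 12
10 → 9
9 → 11
10 → 5
5 → 7
7 → 15
15 → 8
8 → 16
15 → 6
6 → 14
6 → 13
6 → 3
6 → 1
15 → 2
7 → 4

Visit order: 10, 12, 9, 11, 5, 7, 15, 8, 16, 6, 14, 13, 3, 1, 2, 4

6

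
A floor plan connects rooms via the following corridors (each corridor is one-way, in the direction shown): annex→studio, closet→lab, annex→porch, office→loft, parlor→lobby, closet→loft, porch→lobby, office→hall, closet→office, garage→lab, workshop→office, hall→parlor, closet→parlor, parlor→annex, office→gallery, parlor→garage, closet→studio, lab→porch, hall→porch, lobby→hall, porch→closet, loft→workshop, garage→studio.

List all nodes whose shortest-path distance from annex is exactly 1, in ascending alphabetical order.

Level 0: annex
Level 1: porch, studio
Level 2: closet, lobby
Level 3: hall, lab, loft, office, parlor
Level 4: gallery, garage, workshop

porch, studio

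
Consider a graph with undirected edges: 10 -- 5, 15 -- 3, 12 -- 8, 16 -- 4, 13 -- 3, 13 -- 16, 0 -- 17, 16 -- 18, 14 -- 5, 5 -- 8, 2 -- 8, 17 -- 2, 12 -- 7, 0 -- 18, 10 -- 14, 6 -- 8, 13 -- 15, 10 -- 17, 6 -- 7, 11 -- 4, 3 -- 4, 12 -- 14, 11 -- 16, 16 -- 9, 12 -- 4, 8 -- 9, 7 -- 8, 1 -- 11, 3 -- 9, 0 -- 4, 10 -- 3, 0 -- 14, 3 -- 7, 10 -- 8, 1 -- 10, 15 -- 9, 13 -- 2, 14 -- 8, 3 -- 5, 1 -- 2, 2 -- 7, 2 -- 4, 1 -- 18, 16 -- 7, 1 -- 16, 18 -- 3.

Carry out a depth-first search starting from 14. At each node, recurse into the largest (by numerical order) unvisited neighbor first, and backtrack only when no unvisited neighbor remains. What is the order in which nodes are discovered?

Visit 14
14 → 12
12 → 8
8 → 10
10 → 17
17 → 2
2 → 13
13 → 16
16 → 18
18 → 3
3 → 15
15 → 9
3 → 7
7 → 6
3 → 5
3 → 4
4 → 11
11 → 1
4 → 0

14 → 12 → 8 → 10 → 17 → 2 → 13 → 16 → 18 → 3 → 15 → 9 → 7 → 6 → 5 → 4 → 11 → 1 → 0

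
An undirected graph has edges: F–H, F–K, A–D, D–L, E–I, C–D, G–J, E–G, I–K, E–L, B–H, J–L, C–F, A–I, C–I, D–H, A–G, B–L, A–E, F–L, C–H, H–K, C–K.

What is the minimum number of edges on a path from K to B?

Level 0: K
Level 1: C, F, H, I
Level 2: A, B, D, E, L
Level 3: G, J
B first appears at level 2.

2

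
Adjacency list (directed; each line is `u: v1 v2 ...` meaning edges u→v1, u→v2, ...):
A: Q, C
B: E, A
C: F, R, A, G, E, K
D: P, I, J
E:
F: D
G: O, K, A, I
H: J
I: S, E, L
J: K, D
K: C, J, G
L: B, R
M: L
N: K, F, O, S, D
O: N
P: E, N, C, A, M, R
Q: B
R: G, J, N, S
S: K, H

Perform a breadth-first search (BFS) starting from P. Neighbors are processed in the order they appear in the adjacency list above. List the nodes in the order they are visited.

Visit P; enqueue E, N, C, A, M, R → queue [E, N, C, A, M, R]
Visit E → queue [N, C, A, M, R]
Visit N; enqueue K, F, O, S, D → queue [C, A, M, R, K, F, O, S, D]
Visit C; enqueue G → queue [A, M, R, K, F, O, S, D, G]
Visit A; enqueue Q → queue [M, R, K, F, O, S, D, G, Q]
Visit M; enqueue L → queue [R, K, F, O, S, D, G, Q, L]
Visit R; enqueue J → queue [K, F, O, S, D, G, Q, L, J]
Visit K → queue [F, O, S, D, G, Q, L, J]
Visit F → queue [O, S, D, G, Q, L, J]
Visit O → queue [S, D, G, Q, L, J]
Visit S; enqueue H → queue [D, G, Q, L, J, H]
Visit D; enqueue I → queue [G, Q, L, J, H, I]
Visit G → queue [Q, L, J, H, I]
Visit Q; enqueue B → queue [L, J, H, I, B]
Visit L → queue [J, H, I, B]
Visit J → queue [H, I, B]
Visit H → queue [I, B]
Visit I → queue [B]
Visit B → queue []

P, E, N, C, A, M, R, K, F, O, S, D, G, Q, L, J, H, I, B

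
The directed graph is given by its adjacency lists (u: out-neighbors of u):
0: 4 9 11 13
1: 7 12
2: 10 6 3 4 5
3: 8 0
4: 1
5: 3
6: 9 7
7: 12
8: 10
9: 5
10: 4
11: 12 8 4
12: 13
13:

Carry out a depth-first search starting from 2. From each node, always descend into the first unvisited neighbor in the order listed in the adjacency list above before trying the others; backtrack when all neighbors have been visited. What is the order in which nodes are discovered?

2 → 10 → 4 → 1 → 7 → 12 → 13 → 6 → 9 → 5 → 3 → 8 → 0 → 11

Visit 2
2 → 10
10 → 4
4 → 1
1 → 7
7 → 12
12 → 13
2 → 6
6 → 9
9 → 5
5 → 3
3 → 8
3 → 0
0 → 11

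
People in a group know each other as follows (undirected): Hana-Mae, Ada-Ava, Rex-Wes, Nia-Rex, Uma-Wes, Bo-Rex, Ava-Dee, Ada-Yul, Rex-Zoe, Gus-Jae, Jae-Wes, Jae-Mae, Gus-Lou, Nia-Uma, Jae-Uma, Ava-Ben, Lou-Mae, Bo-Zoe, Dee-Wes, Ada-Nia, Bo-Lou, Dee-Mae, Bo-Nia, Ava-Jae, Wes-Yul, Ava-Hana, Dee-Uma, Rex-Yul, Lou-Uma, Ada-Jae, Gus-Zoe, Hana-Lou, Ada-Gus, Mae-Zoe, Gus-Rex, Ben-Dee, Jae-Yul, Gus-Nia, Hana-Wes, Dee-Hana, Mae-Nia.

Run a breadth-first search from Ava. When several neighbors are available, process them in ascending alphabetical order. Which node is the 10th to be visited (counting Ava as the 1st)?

Mae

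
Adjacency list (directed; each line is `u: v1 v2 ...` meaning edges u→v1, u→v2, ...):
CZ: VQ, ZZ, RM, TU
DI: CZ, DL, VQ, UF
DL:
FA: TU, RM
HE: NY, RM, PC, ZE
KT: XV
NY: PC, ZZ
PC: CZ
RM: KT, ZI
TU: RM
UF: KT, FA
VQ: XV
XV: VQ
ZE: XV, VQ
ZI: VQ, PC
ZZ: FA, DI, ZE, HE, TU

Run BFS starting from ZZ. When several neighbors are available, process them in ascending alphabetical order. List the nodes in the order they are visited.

Visit ZZ; enqueue DI, FA, HE, TU, ZE → queue [DI, FA, HE, TU, ZE]
Visit DI; enqueue CZ, DL, UF, VQ → queue [FA, HE, TU, ZE, CZ, DL, UF, VQ]
Visit FA; enqueue RM → queue [HE, TU, ZE, CZ, DL, UF, VQ, RM]
Visit HE; enqueue NY, PC → queue [TU, ZE, CZ, DL, UF, VQ, RM, NY, PC]
Visit TU → queue [ZE, CZ, DL, UF, VQ, RM, NY, PC]
Visit ZE; enqueue XV → queue [CZ, DL, UF, VQ, RM, NY, PC, XV]
Visit CZ → queue [DL, UF, VQ, RM, NY, PC, XV]
Visit DL → queue [UF, VQ, RM, NY, PC, XV]
Visit UF; enqueue KT → queue [VQ, RM, NY, PC, XV, KT]
Visit VQ → queue [RM, NY, PC, XV, KT]
Visit RM; enqueue ZI → queue [NY, PC, XV, KT, ZI]
Visit NY → queue [PC, XV, KT, ZI]
Visit PC → queue [XV, KT, ZI]
Visit XV → queue [KT, ZI]
Visit KT → queue [ZI]
Visit ZI → queue []

ZZ DI FA HE TU ZE CZ DL UF VQ RM NY PC XV KT ZI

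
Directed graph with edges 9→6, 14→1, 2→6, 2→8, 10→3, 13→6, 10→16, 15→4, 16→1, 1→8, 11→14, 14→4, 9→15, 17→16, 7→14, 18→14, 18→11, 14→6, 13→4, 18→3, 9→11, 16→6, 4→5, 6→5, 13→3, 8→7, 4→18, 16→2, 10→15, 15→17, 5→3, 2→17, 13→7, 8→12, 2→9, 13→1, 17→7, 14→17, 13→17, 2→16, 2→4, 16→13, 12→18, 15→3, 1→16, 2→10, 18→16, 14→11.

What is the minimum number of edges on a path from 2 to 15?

Level 0: 2
Level 1: 4, 6, 8, 9, 10, 16, 17
Level 2: 1, 3, 5, 7, 11, 12, 13, 15, 18
Level 3: 14
15 first appears at level 2.

2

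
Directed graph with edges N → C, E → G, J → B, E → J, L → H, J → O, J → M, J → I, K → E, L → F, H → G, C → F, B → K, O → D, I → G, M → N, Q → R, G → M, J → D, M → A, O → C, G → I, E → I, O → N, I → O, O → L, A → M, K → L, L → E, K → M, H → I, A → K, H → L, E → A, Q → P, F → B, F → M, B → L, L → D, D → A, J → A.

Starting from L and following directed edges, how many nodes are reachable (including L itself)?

15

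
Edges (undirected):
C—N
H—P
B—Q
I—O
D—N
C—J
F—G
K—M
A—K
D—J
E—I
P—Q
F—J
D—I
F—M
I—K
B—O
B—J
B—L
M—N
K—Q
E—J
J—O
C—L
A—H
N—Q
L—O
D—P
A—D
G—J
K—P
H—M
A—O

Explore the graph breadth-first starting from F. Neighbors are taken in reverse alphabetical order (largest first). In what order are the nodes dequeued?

F -> M -> J -> G -> N -> K -> H -> O -> E -> D -> C -> B -> Q -> P -> I -> A -> L

Visit F; enqueue M, J, G → queue [M, J, G]
Visit M; enqueue N, K, H → queue [J, G, N, K, H]
Visit J; enqueue O, E, D, C, B → queue [G, N, K, H, O, E, D, C, B]
Visit G → queue [N, K, H, O, E, D, C, B]
Visit N; enqueue Q → queue [K, H, O, E, D, C, B, Q]
Visit K; enqueue P, I, A → queue [H, O, E, D, C, B, Q, P, I, A]
Visit H → queue [O, E, D, C, B, Q, P, I, A]
Visit O; enqueue L → queue [E, D, C, B, Q, P, I, A, L]
Visit E → queue [D, C, B, Q, P, I, A, L]
Visit D → queue [C, B, Q, P, I, A, L]
Visit C → queue [B, Q, P, I, A, L]
Visit B → queue [Q, P, I, A, L]
Visit Q → queue [P, I, A, L]
Visit P → queue [I, A, L]
Visit I → queue [A, L]
Visit A → queue [L]
Visit L → queue []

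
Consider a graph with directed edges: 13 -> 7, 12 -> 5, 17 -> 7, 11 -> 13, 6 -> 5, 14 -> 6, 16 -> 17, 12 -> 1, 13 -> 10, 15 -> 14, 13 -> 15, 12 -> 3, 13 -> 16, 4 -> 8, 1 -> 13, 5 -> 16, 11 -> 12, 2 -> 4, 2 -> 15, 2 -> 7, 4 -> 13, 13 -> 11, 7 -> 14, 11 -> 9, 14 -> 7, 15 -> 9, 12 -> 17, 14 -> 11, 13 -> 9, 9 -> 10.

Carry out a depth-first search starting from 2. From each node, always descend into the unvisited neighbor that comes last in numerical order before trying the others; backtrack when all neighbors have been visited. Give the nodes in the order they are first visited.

Visit 2
2 → 15
15 → 14
14 → 11
11 → 13
13 → 16
16 → 17
17 → 7
13 → 10
13 → 9
11 → 12
12 → 5
12 → 3
12 → 1
14 → 6
2 → 4
4 → 8

2, 15, 14, 11, 13, 16, 17, 7, 10, 9, 12, 5, 3, 1, 6, 4, 8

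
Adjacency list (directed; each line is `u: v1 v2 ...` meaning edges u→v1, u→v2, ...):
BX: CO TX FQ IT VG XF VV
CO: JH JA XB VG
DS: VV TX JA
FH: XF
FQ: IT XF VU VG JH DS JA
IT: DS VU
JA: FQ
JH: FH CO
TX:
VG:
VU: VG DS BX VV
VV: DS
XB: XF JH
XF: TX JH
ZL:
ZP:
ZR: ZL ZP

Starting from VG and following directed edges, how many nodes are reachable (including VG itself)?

BFS from VG visits: VG
Reachable nodes: 1 of 17 total.

1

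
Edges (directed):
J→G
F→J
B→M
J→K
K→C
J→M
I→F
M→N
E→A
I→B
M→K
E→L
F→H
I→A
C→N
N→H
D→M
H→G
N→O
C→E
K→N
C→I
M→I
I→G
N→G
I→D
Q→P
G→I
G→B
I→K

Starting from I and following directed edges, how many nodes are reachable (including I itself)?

15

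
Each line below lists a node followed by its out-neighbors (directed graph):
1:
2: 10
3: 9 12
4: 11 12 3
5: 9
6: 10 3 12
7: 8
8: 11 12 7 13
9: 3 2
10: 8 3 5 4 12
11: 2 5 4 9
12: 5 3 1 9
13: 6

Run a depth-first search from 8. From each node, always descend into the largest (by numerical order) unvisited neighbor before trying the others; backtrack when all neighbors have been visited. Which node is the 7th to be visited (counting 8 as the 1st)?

2

Visit 8
8 → 13
13 → 6
6 → 12
12 → 9
9 → 3
9 → 2
2 → 10
10 → 5
10 → 4
4 → 11
12 → 1
8 → 7

Visit order: 8, 13, 6, 12, 9, 3, 2, 10, 5, 4, 11, 1, 7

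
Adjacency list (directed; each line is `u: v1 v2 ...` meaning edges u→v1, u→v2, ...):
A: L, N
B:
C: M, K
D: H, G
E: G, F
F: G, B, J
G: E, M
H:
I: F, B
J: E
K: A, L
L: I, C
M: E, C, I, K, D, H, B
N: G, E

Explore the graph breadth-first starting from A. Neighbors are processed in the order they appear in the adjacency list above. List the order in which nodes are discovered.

Visit A; enqueue L, N → queue [L, N]
Visit L; enqueue I, C → queue [N, I, C]
Visit N; enqueue G, E → queue [I, C, G, E]
Visit I; enqueue F, B → queue [C, G, E, F, B]
Visit C; enqueue M, K → queue [G, E, F, B, M, K]
Visit G → queue [E, F, B, M, K]
Visit E → queue [F, B, M, K]
Visit F; enqueue J → queue [B, M, K, J]
Visit B → queue [M, K, J]
Visit M; enqueue D, H → queue [K, J, D, H]
Visit K → queue [J, D, H]
Visit J → queue [D, H]
Visit D → queue [H]
Visit H → queue []

A, L, N, I, C, G, E, F, B, M, K, J, D, H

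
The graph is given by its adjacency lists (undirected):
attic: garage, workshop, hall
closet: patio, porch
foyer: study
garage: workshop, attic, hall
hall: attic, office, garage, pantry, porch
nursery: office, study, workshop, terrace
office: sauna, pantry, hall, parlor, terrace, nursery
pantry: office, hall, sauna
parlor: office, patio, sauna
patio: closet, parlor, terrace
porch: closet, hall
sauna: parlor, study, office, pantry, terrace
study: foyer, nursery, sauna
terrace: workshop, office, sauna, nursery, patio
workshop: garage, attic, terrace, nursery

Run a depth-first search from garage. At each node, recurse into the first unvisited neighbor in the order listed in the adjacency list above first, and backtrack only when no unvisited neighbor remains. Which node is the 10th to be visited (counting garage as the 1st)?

Visit garage
garage → workshop
workshop → attic
attic → hall
hall → office
office → sauna
sauna → parlor
parlor → patio
patio → closet
closet → porch
patio → terrace
terrace → nursery
nursery → study
study → foyer
sauna → pantry

Visit order: garage, workshop, attic, hall, office, sauna, parlor, patio, closet, porch, terrace, nursery, study, foyer, pantry

porch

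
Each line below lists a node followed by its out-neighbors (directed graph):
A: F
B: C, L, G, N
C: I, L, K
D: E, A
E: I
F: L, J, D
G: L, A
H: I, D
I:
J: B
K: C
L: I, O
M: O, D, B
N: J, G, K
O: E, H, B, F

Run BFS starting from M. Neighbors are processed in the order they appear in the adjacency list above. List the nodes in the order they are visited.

M -> O -> D -> B -> E -> H -> F -> A -> C -> L -> G -> N -> I -> J -> K

Visit M; enqueue O, D, B → queue [O, D, B]
Visit O; enqueue E, H, F → queue [D, B, E, H, F]
Visit D; enqueue A → queue [B, E, H, F, A]
Visit B; enqueue C, L, G, N → queue [E, H, F, A, C, L, G, N]
Visit E; enqueue I → queue [H, F, A, C, L, G, N, I]
Visit H → queue [F, A, C, L, G, N, I]
Visit F; enqueue J → queue [A, C, L, G, N, I, J]
Visit A → queue [C, L, G, N, I, J]
Visit C; enqueue K → queue [L, G, N, I, J, K]
Visit L → queue [G, N, I, J, K]
Visit G → queue [N, I, J, K]
Visit N → queue [I, J, K]
Visit I → queue [J, K]
Visit J → queue [K]
Visit K → queue []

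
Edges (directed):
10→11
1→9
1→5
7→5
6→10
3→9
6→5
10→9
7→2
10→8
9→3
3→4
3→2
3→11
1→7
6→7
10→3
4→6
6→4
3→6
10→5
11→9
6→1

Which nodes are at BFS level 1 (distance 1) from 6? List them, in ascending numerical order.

1, 4, 5, 7, 10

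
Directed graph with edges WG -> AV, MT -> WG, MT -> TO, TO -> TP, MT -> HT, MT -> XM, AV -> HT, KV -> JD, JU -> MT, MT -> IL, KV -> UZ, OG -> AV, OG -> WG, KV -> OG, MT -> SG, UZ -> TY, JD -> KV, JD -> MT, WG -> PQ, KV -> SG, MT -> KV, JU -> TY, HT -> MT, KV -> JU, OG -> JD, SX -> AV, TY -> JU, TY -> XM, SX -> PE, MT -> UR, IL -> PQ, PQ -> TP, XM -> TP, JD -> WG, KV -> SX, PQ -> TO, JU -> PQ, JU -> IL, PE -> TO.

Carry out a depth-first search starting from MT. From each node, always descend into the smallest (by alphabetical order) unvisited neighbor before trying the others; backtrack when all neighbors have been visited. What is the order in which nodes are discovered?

MT, HT, IL, PQ, TO, TP, KV, JD, WG, AV, JU, TY, XM, OG, SG, SX, PE, UZ, UR

Visit MT
MT → HT
MT → IL
IL → PQ
PQ → TO
TO → TP
MT → KV
KV → JD
JD → WG
WG → AV
KV → JU
JU → TY
TY → XM
KV → OG
KV → SG
KV → SX
SX → PE
KV → UZ
MT → UR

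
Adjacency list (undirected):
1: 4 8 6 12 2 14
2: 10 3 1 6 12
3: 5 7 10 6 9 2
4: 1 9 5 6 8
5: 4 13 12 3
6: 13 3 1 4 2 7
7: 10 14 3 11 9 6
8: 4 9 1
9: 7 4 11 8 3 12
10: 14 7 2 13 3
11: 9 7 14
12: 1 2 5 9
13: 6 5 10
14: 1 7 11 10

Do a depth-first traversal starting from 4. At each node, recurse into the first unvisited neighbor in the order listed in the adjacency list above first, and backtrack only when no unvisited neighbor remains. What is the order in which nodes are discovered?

Visit 4
4 → 1
1 → 8
8 → 9
9 → 7
7 → 10
10 → 14
14 → 11
10 → 2
2 → 3
3 → 5
5 → 13
13 → 6
5 → 12

4, 1, 8, 9, 7, 10, 14, 11, 2, 3, 5, 13, 6, 12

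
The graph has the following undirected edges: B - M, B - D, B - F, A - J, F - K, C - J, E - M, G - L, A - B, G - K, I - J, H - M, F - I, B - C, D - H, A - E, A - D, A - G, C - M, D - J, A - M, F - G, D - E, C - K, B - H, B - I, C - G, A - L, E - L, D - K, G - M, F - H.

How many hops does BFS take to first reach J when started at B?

Level 0: B
Level 1: A, C, D, F, H, I, M
Level 2: E, G, J, K, L
J first appears at level 2.

2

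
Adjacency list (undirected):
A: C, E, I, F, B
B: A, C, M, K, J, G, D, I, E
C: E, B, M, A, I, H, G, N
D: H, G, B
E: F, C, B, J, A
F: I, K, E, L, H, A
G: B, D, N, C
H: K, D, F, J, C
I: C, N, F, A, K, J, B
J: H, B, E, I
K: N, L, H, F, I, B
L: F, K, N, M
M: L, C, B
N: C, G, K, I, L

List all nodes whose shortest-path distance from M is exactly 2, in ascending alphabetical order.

A, D, E, F, G, H, I, J, K, N

Level 0: M
Level 1: B, C, L
Level 2: A, D, E, F, G, H, I, J, K, N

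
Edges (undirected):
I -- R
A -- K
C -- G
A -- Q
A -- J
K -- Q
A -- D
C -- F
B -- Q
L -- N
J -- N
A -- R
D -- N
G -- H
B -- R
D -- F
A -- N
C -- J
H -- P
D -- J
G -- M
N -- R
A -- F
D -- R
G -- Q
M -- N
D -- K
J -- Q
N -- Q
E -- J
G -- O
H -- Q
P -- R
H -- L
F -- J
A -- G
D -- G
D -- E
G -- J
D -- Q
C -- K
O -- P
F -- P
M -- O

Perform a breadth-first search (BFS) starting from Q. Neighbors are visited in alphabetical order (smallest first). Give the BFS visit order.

Visit Q; enqueue A, B, D, G, H, J, K, N → queue [A, B, D, G, H, J, K, N]
Visit A; enqueue F, R → queue [B, D, G, H, J, K, N, F, R]
Visit B → queue [D, G, H, J, K, N, F, R]
Visit D; enqueue E → queue [G, H, J, K, N, F, R, E]
Visit G; enqueue C, M, O → queue [H, J, K, N, F, R, E, C, M, O]
Visit H; enqueue L, P → queue [J, K, N, F, R, E, C, M, O, L, P]
Visit J → queue [K, N, F, R, E, C, M, O, L, P]
Visit K → queue [N, F, R, E, C, M, O, L, P]
Visit N → queue [F, R, E, C, M, O, L, P]
Visit F → queue [R, E, C, M, O, L, P]
Visit R; enqueue I → queue [E, C, M, O, L, P, I]
Visit E → queue [C, M, O, L, P, I]
Visit C → queue [M, O, L, P, I]
Visit M → queue [O, L, P, I]
Visit O → queue [L, P, I]
Visit L → queue [P, I]
Visit P → queue [I]
Visit I → queue []

Q, A, B, D, G, H, J, K, N, F, R, E, C, M, O, L, P, I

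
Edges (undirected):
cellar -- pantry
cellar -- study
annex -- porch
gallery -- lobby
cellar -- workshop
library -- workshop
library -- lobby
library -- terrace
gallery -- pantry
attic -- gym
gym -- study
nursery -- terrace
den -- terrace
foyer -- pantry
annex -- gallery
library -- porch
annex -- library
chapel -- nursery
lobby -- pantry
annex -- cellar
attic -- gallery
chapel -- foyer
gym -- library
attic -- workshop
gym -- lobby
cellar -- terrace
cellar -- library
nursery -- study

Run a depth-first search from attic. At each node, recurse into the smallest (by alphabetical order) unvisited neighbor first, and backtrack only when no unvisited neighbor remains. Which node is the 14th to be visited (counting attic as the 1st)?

Visit attic
attic → gallery
gallery → annex
annex → cellar
cellar → library
library → gym
gym → lobby
lobby → pantry
pantry → foyer
foyer → chapel
chapel → nursery
nursery → study
nursery → terrace
terrace → den
library → porch
library → workshop

Visit order: attic, gallery, annex, cellar, library, gym, lobby, pantry, foyer, chapel, nursery, study, terrace, den, porch, workshop

den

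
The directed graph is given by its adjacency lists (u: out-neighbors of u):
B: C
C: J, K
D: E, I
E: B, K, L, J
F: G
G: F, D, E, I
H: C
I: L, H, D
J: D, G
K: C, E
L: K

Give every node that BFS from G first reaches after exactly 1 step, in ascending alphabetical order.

Level 0: G
Level 1: D, E, F, I
Level 2: B, H, J, K, L
Level 3: C

D, E, F, I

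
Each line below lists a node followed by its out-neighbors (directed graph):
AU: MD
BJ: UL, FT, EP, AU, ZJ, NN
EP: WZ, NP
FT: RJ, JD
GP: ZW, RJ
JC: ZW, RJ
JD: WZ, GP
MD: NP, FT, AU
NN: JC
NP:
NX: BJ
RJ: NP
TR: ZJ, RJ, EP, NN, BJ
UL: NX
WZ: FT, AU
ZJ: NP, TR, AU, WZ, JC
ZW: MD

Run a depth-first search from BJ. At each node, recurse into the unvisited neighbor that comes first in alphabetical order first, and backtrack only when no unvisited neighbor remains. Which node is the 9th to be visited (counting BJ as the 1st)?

Visit BJ
BJ → AU
AU → MD
MD → FT
FT → JD
JD → GP
GP → RJ
RJ → NP
GP → ZW
JD → WZ
BJ → EP
BJ → NN
NN → JC
BJ → UL
UL → NX
BJ → ZJ
ZJ → TR

Visit order: BJ, AU, MD, FT, JD, GP, RJ, NP, ZW, WZ, EP, NN, JC, UL, NX, ZJ, TR

ZW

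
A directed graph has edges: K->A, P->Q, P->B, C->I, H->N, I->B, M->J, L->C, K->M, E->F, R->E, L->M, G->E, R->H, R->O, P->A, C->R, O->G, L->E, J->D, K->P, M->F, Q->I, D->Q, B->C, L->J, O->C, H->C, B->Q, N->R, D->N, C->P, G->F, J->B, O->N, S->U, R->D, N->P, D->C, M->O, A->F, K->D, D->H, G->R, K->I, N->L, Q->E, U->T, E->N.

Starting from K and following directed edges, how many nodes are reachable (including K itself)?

BFS from K visits: K, P, M, I, D, A, Q, B, O, J, F, N, H, C, E, G, R, L
Reachable nodes: 18 of 21 total.

18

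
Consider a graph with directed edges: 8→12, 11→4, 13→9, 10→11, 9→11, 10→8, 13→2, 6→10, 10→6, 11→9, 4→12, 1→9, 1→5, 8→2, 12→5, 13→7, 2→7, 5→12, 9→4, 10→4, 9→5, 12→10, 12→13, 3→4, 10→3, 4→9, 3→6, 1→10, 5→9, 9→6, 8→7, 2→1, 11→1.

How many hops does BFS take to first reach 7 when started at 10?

Level 0: 10
Level 1: 3, 4, 6, 8, 11
Level 2: 1, 2, 7, 9, 12
Level 3: 5, 13
7 first appears at level 2.

2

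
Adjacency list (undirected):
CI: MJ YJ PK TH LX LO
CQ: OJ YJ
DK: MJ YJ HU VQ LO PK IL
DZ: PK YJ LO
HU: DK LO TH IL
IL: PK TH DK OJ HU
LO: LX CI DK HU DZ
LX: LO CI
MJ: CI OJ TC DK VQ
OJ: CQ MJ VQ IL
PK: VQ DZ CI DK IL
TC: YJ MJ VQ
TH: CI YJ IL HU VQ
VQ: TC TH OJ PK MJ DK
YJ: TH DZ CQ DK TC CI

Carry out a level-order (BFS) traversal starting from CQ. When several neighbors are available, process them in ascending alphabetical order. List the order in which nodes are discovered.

CQ, OJ, YJ, IL, MJ, VQ, CI, DK, DZ, TC, TH, HU, PK, LO, LX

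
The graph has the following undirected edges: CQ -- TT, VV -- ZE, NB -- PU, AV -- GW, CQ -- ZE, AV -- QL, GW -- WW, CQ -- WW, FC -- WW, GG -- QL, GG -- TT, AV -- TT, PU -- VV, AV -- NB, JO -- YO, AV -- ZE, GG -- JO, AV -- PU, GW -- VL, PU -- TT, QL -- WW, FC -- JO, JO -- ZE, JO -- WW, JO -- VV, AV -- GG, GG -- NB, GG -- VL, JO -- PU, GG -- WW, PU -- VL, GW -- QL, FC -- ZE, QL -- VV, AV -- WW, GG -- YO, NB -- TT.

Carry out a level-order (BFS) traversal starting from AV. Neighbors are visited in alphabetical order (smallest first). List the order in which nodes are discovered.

Visit AV; enqueue GG, GW, NB, PU, QL, TT, WW, ZE → queue [GG, GW, NB, PU, QL, TT, WW, ZE]
Visit GG; enqueue JO, VL, YO → queue [GW, NB, PU, QL, TT, WW, ZE, JO, VL, YO]
Visit GW → queue [NB, PU, QL, TT, WW, ZE, JO, VL, YO]
Visit NB → queue [PU, QL, TT, WW, ZE, JO, VL, YO]
Visit PU; enqueue VV → queue [QL, TT, WW, ZE, JO, VL, YO, VV]
Visit QL → queue [TT, WW, ZE, JO, VL, YO, VV]
Visit TT; enqueue CQ → queue [WW, ZE, JO, VL, YO, VV, CQ]
Visit WW; enqueue FC → queue [ZE, JO, VL, YO, VV, CQ, FC]
Visit ZE → queue [JO, VL, YO, VV, CQ, FC]
Visit JO → queue [VL, YO, VV, CQ, FC]
Visit VL → queue [YO, VV, CQ, FC]
Visit YO → queue [VV, CQ, FC]
Visit VV → queue [CQ, FC]
Visit CQ → queue [FC]
Visit FC → queue []

AV GG GW NB PU QL TT WW ZE JO VL YO VV CQ FC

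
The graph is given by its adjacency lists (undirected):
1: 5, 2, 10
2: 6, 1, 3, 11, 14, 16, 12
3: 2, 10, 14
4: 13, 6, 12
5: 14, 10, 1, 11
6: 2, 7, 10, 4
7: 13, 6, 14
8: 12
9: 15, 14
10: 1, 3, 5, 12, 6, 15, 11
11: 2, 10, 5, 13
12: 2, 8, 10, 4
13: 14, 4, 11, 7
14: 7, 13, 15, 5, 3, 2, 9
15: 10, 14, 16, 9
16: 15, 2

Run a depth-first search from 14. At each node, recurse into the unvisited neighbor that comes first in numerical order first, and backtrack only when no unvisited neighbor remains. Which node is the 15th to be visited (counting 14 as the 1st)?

Visit 14
14 → 2
2 → 1
1 → 5
5 → 10
10 → 3
10 → 6
6 → 4
4 → 12
12 → 8
4 → 13
13 → 7
13 → 11
10 → 15
15 → 9
15 → 16

Visit order: 14, 2, 1, 5, 10, 3, 6, 4, 12, 8, 13, 7, 11, 15, 9, 16

9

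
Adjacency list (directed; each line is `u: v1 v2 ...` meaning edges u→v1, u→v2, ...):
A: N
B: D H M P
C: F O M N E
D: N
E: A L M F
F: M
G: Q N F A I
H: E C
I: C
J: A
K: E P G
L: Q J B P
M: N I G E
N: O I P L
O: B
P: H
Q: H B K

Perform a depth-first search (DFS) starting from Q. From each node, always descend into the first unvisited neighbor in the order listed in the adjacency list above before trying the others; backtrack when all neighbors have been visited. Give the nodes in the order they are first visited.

Visit Q
Q → H
H → E
E → A
A → N
N → O
O → B
B → D
B → M
M → I
I → C
C → F
M → G
B → P
N → L
L → J
Q → K

Q → H → E → A → N → O → B → D → M → I → C → F → G → P → L → J → K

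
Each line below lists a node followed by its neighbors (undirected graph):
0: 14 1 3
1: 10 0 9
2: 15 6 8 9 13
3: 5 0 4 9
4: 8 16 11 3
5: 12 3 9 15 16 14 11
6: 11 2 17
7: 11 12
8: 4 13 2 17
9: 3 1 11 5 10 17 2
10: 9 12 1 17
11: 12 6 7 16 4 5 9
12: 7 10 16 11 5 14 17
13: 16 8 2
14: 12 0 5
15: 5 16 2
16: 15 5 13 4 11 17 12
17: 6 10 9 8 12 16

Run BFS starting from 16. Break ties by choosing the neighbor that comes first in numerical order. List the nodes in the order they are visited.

Visit 16; enqueue 4, 5, 11, 12, 13, 15, 17 → queue [4, 5, 11, 12, 13, 15, 17]
Visit 4; enqueue 3, 8 → queue [5, 11, 12, 13, 15, 17, 3, 8]
Visit 5; enqueue 9, 14 → queue [11, 12, 13, 15, 17, 3, 8, 9, 14]
Visit 11; enqueue 6, 7 → queue [12, 13, 15, 17, 3, 8, 9, 14, 6, 7]
Visit 12; enqueue 10 → queue [13, 15, 17, 3, 8, 9, 14, 6, 7, 10]
Visit 13; enqueue 2 → queue [15, 17, 3, 8, 9, 14, 6, 7, 10, 2]
Visit 15 → queue [17, 3, 8, 9, 14, 6, 7, 10, 2]
Visit 17 → queue [3, 8, 9, 14, 6, 7, 10, 2]
Visit 3; enqueue 0 → queue [8, 9, 14, 6, 7, 10, 2, 0]
Visit 8 → queue [9, 14, 6, 7, 10, 2, 0]
Visit 9; enqueue 1 → queue [14, 6, 7, 10, 2, 0, 1]
Visit 14 → queue [6, 7, 10, 2, 0, 1]
Visit 6 → queue [7, 10, 2, 0, 1]
Visit 7 → queue [10, 2, 0, 1]
Visit 10 → queue [2, 0, 1]
Visit 2 → queue [0, 1]
Visit 0 → queue [1]
Visit 1 → queue []

16, 4, 5, 11, 12, 13, 15, 17, 3, 8, 9, 14, 6, 7, 10, 2, 0, 1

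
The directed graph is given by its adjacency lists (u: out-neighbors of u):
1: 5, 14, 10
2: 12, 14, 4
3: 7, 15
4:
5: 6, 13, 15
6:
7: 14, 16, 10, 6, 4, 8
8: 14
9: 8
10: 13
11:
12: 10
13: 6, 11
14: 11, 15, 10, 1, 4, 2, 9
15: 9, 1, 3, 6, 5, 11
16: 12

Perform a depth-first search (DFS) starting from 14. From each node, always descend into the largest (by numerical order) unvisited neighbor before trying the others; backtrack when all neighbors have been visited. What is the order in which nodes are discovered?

Visit 14
14 → 15
15 → 11
15 → 9
9 → 8
15 → 6
15 → 5
5 → 13
15 → 3
3 → 7
7 → 16
16 → 12
12 → 10
7 → 4
15 → 1
14 → 2

14 -> 15 -> 11 -> 9 -> 8 -> 6 -> 5 -> 13 -> 3 -> 7 -> 16 -> 12 -> 10 -> 4 -> 1 -> 2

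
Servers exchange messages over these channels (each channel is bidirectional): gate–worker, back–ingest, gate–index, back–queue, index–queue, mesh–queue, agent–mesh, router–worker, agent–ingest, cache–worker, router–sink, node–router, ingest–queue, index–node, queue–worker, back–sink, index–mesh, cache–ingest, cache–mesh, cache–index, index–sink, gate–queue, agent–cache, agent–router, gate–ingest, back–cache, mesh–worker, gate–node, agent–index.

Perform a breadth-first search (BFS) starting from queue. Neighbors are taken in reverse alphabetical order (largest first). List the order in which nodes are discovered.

Visit queue; enqueue worker, mesh, ingest, index, gate, back → queue [worker, mesh, ingest, index, gate, back]
Visit worker; enqueue router, cache → queue [mesh, ingest, index, gate, back, router, cache]
Visit mesh; enqueue agent → queue [ingest, index, gate, back, router, cache, agent]
Visit ingest → queue [index, gate, back, router, cache, agent]
Visit index; enqueue sink, node → queue [gate, back, router, cache, agent, sink, node]
Visit gate → queue [back, router, cache, agent, sink, node]
Visit back → queue [router, cache, agent, sink, node]
Visit router → queue [cache, agent, sink, node]
Visit cache → queue [agent, sink, node]
Visit agent → queue [sink, node]
Visit sink → queue [node]
Visit node → queue []

queue, worker, mesh, ingest, index, gate, back, router, cache, agent, sink, node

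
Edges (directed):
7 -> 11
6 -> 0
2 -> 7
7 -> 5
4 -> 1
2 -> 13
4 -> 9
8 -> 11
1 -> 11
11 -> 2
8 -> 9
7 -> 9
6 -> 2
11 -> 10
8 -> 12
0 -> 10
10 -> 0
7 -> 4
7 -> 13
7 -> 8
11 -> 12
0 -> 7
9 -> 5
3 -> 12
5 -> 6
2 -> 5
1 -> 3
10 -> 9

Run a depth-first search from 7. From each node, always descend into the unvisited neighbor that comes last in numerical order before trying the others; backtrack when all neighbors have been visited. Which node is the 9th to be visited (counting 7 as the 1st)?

2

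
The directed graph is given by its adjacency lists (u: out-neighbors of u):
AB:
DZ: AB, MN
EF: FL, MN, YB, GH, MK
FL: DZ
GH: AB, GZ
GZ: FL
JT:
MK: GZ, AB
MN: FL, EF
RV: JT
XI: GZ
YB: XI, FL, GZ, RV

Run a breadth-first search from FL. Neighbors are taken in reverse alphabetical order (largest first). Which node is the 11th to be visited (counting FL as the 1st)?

Visit FL; enqueue DZ → queue [DZ]
Visit DZ; enqueue MN, AB → queue [MN, AB]
Visit MN; enqueue EF → queue [AB, EF]
Visit AB → queue [EF]
Visit EF; enqueue YB, MK, GH → queue [YB, MK, GH]
Visit YB; enqueue XI, RV, GZ → queue [MK, GH, XI, RV, GZ]
Visit MK → queue [GH, XI, RV, GZ]
Visit GH → queue [XI, RV, GZ]
Visit XI → queue [RV, GZ]
Visit RV; enqueue JT → queue [GZ, JT]
Visit GZ → queue [JT]
Visit JT → queue []

Visit order: FL, DZ, MN, AB, EF, YB, MK, GH, XI, RV, GZ, JT

GZ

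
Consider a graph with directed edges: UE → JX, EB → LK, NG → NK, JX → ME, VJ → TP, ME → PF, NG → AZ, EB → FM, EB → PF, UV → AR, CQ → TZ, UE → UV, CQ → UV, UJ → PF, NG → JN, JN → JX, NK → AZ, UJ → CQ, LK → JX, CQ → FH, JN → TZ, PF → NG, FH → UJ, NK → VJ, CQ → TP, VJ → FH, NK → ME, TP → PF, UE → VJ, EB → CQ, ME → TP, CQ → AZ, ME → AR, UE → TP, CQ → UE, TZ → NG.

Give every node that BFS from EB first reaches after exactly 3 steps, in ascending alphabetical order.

AR, JN, ME, NK, UJ, VJ

Level 0: EB
Level 1: CQ, FM, LK, PF
Level 2: AZ, FH, JX, NG, TP, TZ, UE, UV
Level 3: AR, JN, ME, NK, UJ, VJ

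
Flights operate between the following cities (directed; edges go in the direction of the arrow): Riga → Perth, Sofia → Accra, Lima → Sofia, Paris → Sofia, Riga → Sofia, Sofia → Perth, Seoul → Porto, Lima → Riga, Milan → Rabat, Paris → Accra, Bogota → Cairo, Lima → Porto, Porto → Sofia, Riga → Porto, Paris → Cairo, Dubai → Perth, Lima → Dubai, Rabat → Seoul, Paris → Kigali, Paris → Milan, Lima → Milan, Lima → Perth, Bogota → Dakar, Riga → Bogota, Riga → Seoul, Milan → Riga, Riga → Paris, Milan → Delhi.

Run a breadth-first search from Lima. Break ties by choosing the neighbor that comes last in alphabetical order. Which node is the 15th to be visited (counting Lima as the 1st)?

Visit Lima; enqueue Sofia, Riga, Porto, Perth, Milan, Dubai → queue [Sofia, Riga, Porto, Perth, Milan, Dubai]
Visit Sofia; enqueue Accra → queue [Riga, Porto, Perth, Milan, Dubai, Accra]
Visit Riga; enqueue Seoul, Paris, Bogota → queue [Porto, Perth, Milan, Dubai, Accra, Seoul, Paris, Bogota]
Visit Porto → queue [Perth, Milan, Dubai, Accra, Seoul, Paris, Bogota]
Visit Perth → queue [Milan, Dubai, Accra, Seoul, Paris, Bogota]
Visit Milan; enqueue Rabat, Delhi → queue [Dubai, Accra, Seoul, Paris, Bogota, Rabat, Delhi]
Visit Dubai → queue [Accra, Seoul, Paris, Bogota, Rabat, Delhi]
Visit Accra → queue [Seoul, Paris, Bogota, Rabat, Delhi]
Visit Seoul → queue [Paris, Bogota, Rabat, Delhi]
Visit Paris; enqueue Kigali, Cairo → queue [Bogota, Rabat, Delhi, Kigali, Cairo]
Visit Bogota; enqueue Dakar → queue [Rabat, Delhi, Kigali, Cairo, Dakar]
Visit Rabat → queue [Delhi, Kigali, Cairo, Dakar]
Visit Delhi → queue [Kigali, Cairo, Dakar]
Visit Kigali → queue [Cairo, Dakar]
Visit Cairo → queue [Dakar]
Visit Dakar → queue []

Visit order: Lima, Sofia, Riga, Porto, Perth, Milan, Dubai, Accra, Seoul, Paris, Bogota, Rabat, Delhi, Kigali, Cairo, Dakar

Cairo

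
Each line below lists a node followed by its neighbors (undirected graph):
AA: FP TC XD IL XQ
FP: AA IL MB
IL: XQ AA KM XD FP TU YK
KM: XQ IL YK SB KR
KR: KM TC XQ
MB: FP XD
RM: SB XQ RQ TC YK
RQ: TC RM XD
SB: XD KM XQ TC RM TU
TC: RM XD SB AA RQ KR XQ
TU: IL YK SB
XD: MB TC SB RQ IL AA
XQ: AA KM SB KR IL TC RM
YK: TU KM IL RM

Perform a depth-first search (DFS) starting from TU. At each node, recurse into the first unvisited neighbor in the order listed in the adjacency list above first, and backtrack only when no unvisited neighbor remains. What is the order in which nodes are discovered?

TU IL XQ AA FP MB XD TC RM SB KM YK KR RQ

Visit TU
TU → IL
IL → XQ
XQ → AA
AA → FP
FP → MB
MB → XD
XD → TC
TC → RM
RM → SB
SB → KM
KM → YK
KM → KR
RM → RQ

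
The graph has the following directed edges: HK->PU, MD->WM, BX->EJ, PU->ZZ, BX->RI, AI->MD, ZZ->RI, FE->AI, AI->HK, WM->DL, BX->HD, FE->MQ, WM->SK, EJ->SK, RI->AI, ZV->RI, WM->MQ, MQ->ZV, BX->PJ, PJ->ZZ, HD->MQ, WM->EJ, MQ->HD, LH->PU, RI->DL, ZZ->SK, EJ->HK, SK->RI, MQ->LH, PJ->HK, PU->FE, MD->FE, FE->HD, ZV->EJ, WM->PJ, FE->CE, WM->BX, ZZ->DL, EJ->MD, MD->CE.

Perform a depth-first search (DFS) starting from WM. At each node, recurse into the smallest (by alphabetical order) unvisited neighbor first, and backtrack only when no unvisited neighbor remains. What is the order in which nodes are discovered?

WM → BX → EJ → HK → PU → FE → AI → MD → CE → HD → MQ → LH → ZV → RI → DL → ZZ → SK → PJ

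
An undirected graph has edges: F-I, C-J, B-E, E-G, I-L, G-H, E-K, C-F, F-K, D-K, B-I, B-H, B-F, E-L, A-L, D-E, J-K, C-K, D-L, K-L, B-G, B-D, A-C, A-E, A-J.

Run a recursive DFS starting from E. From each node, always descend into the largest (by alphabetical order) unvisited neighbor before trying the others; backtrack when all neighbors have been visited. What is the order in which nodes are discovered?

Visit E
E → L
L → K
K → J
J → C
C → F
F → I
I → B
B → H
H → G
B → D
C → A

E, L, K, J, C, F, I, B, H, G, D, A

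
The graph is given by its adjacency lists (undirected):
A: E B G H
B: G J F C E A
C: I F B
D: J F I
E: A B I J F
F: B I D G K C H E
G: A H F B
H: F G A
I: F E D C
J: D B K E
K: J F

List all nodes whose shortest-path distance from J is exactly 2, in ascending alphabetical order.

Level 0: J
Level 1: B, D, E, K
Level 2: A, C, F, G, I
Level 3: H

A, C, F, G, I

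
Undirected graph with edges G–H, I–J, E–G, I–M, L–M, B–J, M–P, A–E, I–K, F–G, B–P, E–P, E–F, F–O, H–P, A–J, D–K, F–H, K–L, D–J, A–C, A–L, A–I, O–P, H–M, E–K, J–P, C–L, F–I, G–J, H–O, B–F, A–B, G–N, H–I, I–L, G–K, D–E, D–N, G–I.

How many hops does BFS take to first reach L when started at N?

Level 0: N
Level 1: D, G
Level 2: E, F, H, I, J, K
Level 3: A, B, L, M, O, P
Level 4: C
L first appears at level 3.

3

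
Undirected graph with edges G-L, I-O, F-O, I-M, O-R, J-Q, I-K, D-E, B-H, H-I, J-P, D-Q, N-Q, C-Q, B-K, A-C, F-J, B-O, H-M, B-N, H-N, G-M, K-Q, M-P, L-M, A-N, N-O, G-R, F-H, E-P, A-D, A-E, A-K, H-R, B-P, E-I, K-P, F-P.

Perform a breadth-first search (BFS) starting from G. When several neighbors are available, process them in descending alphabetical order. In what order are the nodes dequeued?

Visit G; enqueue R, M, L → queue [R, M, L]
Visit R; enqueue O, H → queue [M, L, O, H]
Visit M; enqueue P, I → queue [L, O, H, P, I]
Visit L → queue [O, H, P, I]
Visit O; enqueue N, F, B → queue [H, P, I, N, F, B]
Visit H → queue [P, I, N, F, B]
Visit P; enqueue K, J, E → queue [I, N, F, B, K, J, E]
Visit I → queue [N, F, B, K, J, E]
Visit N; enqueue Q, A → queue [F, B, K, J, E, Q, A]
Visit F → queue [B, K, J, E, Q, A]
Visit B → queue [K, J, E, Q, A]
Visit K → queue [J, E, Q, A]
Visit J → queue [E, Q, A]
Visit E; enqueue D → queue [Q, A, D]
Visit Q; enqueue C → queue [A, D, C]
Visit A → queue [D, C]
Visit D → queue [C]
Visit C → queue []

G → R → M → L → O → H → P → I → N → F → B → K → J → E → Q → A → D → C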